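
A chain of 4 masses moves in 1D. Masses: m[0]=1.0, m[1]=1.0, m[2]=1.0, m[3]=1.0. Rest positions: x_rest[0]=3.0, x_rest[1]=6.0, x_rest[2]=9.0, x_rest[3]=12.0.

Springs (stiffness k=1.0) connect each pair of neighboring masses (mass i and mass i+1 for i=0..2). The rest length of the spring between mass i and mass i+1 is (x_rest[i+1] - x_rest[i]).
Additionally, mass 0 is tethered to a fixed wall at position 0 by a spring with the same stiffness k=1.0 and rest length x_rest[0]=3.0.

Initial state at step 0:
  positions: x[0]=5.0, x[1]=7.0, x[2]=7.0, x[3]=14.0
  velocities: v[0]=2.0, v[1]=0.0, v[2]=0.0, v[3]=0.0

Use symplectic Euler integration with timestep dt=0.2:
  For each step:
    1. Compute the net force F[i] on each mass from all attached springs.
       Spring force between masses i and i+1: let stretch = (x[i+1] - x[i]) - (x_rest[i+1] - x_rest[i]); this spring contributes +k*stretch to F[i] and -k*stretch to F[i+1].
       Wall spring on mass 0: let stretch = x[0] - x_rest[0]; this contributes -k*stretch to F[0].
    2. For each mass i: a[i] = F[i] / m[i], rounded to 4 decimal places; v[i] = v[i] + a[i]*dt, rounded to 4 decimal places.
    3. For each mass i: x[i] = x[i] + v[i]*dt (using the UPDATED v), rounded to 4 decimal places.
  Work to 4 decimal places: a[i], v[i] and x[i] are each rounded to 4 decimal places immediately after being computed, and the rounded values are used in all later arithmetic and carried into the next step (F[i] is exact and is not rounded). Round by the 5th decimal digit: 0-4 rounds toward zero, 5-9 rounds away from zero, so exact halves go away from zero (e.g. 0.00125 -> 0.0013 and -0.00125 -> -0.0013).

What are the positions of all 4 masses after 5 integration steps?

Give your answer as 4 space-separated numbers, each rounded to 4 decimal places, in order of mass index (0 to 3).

Answer: 4.8477 6.4625 10.1938 12.1627

Derivation:
Step 0: x=[5.0000 7.0000 7.0000 14.0000] v=[2.0000 0.0000 0.0000 0.0000]
Step 1: x=[5.2800 6.9200 7.2800 13.8400] v=[1.4000 -0.4000 1.4000 -0.8000]
Step 2: x=[5.4144 6.7888 7.8080 13.5376] v=[0.6720 -0.6560 2.6400 -1.5120]
Step 3: x=[5.3872 6.6434 8.5244 13.1260] v=[-0.1360 -0.7270 3.5821 -2.0579]
Step 4: x=[5.1948 6.5230 9.3496 12.6504] v=[-0.9622 -0.6020 4.1262 -2.3782]
Step 5: x=[4.8477 6.4625 10.1938 12.1627] v=[-1.7355 -0.3023 4.2210 -2.4384]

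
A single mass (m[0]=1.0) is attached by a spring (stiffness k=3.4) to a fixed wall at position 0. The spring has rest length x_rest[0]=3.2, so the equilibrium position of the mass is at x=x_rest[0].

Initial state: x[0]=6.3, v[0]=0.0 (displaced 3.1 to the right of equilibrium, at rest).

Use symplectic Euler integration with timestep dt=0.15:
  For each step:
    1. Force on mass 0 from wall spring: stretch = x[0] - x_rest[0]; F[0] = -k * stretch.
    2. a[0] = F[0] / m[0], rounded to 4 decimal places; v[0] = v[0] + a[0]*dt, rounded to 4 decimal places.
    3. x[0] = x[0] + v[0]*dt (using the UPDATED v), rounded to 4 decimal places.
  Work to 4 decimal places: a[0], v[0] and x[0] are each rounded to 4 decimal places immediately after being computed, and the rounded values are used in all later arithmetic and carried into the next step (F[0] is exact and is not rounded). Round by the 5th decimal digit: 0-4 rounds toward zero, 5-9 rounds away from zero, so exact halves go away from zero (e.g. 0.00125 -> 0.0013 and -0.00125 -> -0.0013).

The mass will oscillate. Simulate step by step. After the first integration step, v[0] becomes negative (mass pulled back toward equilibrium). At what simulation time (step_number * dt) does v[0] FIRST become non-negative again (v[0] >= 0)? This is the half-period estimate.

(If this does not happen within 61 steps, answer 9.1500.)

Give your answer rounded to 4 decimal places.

Step 0: x=[6.3000] v=[0.0000]
Step 1: x=[6.0629] v=[-1.5810]
Step 2: x=[5.6067] v=[-3.0411]
Step 3: x=[4.9664] v=[-4.2685]
Step 4: x=[4.1910] v=[-5.1694]
Step 5: x=[3.3398] v=[-5.6748]
Step 6: x=[2.4779] v=[-5.7461]
Step 7: x=[1.6712] v=[-5.3778]
Step 8: x=[0.9815] v=[-4.5981]
Step 9: x=[0.4615] v=[-3.4667]
Step 10: x=[0.1510] v=[-2.0701]
Step 11: x=[0.0737] v=[-0.5151]
Step 12: x=[0.2356] v=[1.0793]
First v>=0 after going negative at step 12, time=1.8000

Answer: 1.8000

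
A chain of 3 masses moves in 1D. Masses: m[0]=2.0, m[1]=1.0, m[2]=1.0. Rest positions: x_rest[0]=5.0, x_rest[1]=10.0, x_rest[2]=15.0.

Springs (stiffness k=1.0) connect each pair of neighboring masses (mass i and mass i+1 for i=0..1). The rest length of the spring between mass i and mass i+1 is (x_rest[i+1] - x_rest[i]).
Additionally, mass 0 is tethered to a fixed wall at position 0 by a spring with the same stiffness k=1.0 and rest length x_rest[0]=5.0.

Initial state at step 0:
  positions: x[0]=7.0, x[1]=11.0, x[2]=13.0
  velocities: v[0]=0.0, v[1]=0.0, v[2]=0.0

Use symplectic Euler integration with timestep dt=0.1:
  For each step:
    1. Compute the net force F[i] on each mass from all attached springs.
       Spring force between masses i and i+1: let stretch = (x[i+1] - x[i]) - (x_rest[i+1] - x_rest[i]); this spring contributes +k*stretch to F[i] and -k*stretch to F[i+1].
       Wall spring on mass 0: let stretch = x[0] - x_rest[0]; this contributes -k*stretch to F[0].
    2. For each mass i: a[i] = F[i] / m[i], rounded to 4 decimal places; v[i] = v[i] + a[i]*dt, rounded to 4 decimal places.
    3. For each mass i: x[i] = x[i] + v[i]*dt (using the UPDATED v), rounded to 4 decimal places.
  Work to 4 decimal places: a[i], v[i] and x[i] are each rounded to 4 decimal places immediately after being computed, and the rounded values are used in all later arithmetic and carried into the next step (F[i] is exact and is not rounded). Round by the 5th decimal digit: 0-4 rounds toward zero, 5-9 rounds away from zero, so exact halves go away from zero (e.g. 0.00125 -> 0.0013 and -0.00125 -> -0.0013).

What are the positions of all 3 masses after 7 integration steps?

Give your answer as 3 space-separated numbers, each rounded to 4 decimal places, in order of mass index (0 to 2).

Step 0: x=[7.0000 11.0000 13.0000] v=[0.0000 0.0000 0.0000]
Step 1: x=[6.9850 10.9800 13.0300] v=[-0.1500 -0.2000 0.3000]
Step 2: x=[6.9551 10.9406 13.0895] v=[-0.2995 -0.3945 0.5950]
Step 3: x=[6.9103 10.8828 13.1775] v=[-0.4480 -0.5782 0.8801]
Step 4: x=[6.8508 10.8082 13.2926] v=[-0.5949 -0.7460 1.1506]
Step 5: x=[6.7768 10.7189 13.4328] v=[-0.7396 -0.8933 1.4022]
Step 6: x=[6.6887 10.6173 13.5959] v=[-0.8813 -1.0161 1.6308]
Step 7: x=[6.5868 10.5062 13.7792] v=[-1.0193 -1.1111 1.8329]

Answer: 6.5868 10.5062 13.7792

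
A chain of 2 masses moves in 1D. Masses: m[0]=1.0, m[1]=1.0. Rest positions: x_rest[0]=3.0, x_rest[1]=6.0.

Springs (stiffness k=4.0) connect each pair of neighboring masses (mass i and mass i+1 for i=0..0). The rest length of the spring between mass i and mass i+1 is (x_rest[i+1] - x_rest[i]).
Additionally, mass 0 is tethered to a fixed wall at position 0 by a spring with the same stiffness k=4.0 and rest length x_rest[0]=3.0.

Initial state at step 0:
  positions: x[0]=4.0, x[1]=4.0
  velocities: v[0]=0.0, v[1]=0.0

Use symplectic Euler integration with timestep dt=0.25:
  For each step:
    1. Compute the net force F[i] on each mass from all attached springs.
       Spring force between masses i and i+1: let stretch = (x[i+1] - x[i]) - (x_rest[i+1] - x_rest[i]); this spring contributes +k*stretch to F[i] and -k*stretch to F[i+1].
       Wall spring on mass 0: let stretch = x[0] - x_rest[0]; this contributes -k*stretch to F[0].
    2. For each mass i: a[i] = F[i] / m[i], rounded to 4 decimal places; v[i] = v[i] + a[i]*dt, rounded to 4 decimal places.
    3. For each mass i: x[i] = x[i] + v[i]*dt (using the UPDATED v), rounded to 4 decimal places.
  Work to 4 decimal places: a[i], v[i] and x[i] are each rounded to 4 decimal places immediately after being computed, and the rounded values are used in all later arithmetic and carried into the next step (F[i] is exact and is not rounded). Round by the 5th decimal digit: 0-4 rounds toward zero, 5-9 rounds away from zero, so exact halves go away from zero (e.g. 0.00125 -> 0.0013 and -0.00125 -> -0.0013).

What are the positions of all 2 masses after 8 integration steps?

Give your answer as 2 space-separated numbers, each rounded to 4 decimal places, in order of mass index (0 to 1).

Step 0: x=[4.0000 4.0000] v=[0.0000 0.0000]
Step 1: x=[3.0000 4.7500] v=[-4.0000 3.0000]
Step 2: x=[1.6875 5.8125] v=[-5.2500 4.2500]
Step 3: x=[0.9844 6.5938] v=[-2.8125 3.1250]
Step 4: x=[1.4375 6.7227] v=[1.8125 0.5156]
Step 5: x=[2.8526 6.2803] v=[5.6602 -1.7696]
Step 6: x=[4.4114 5.7310] v=[6.2353 -2.1973]
Step 7: x=[5.1973 5.6018] v=[3.1435 -0.5169]
Step 8: x=[4.7850 6.1215] v=[-1.6493 2.0786]

Answer: 4.7850 6.1215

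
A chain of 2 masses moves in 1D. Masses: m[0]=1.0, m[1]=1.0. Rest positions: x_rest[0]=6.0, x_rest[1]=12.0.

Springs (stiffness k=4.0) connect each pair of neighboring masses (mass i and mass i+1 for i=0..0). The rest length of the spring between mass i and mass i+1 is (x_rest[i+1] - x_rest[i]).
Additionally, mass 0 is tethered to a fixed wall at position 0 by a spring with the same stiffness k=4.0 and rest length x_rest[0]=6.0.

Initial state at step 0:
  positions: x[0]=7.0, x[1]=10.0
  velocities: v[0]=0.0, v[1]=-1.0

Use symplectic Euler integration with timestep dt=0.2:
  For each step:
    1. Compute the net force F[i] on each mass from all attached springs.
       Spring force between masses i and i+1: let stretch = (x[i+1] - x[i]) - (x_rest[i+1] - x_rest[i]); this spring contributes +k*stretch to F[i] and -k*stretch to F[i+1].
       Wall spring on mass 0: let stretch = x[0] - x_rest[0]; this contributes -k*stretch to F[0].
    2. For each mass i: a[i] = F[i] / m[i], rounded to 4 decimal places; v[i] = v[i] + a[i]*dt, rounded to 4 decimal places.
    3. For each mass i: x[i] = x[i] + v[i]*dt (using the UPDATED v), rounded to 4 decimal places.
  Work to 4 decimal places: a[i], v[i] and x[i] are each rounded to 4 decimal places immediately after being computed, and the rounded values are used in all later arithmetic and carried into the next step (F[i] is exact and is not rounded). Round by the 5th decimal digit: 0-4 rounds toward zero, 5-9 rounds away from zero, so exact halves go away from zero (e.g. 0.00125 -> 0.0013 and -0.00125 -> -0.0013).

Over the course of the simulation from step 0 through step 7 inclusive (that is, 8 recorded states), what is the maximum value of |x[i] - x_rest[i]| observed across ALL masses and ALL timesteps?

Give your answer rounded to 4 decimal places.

Answer: 2.1921

Derivation:
Step 0: x=[7.0000 10.0000] v=[0.0000 -1.0000]
Step 1: x=[6.3600 10.2800] v=[-3.2000 1.4000]
Step 2: x=[5.3296 10.8928] v=[-5.1520 3.0640]
Step 3: x=[4.3366 11.5755] v=[-4.9651 3.4134]
Step 4: x=[3.8079 12.0600] v=[-2.6433 2.4223]
Step 5: x=[3.9903 12.1841] v=[0.9121 0.6206]
Step 6: x=[4.8453 11.9572] v=[4.2749 -1.1344]
Step 7: x=[6.0629 11.5524] v=[6.0882 -2.0239]
Max displacement = 2.1921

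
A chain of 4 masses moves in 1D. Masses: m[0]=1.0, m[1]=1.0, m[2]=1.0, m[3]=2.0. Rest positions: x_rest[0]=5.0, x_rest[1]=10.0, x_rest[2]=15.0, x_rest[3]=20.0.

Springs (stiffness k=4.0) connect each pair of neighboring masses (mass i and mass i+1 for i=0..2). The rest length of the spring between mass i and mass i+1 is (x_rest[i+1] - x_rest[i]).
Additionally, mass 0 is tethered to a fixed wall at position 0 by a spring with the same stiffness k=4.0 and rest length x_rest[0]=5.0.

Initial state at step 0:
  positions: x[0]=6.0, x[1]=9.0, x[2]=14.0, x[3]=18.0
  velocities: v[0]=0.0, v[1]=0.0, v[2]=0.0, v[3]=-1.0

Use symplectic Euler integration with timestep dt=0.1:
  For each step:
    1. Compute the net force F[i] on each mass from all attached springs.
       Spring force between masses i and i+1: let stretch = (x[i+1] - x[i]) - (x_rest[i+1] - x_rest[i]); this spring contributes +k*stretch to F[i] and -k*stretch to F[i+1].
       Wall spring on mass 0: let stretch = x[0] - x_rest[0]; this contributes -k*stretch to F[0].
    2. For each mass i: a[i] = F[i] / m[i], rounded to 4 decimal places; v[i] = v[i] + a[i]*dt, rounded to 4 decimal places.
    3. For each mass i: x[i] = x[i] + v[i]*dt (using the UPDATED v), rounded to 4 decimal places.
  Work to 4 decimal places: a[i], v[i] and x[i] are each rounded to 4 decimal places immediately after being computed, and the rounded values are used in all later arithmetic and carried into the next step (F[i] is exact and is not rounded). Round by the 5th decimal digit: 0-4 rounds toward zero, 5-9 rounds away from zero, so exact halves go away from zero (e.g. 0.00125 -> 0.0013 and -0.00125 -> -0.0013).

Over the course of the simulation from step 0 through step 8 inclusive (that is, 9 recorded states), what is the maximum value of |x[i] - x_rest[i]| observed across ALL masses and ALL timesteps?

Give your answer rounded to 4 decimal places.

Step 0: x=[6.0000 9.0000 14.0000 18.0000] v=[0.0000 0.0000 0.0000 -1.0000]
Step 1: x=[5.8800 9.0800 13.9600 17.9200] v=[-1.2000 0.8000 -0.4000 -0.8000]
Step 2: x=[5.6528 9.2272 13.8832 17.8608] v=[-2.2720 1.4720 -0.7680 -0.5920]
Step 3: x=[5.3425 9.4177 13.7793 17.8221] v=[-3.1034 1.9046 -1.0394 -0.3875]
Step 4: x=[4.9815 9.6196 13.6626 17.8025] v=[-3.6103 2.0192 -1.1669 -0.1961]
Step 5: x=[4.6067 9.7977 13.5498 17.8001] v=[-3.7477 1.7812 -1.1281 -0.0241]
Step 6: x=[4.2553 9.9183 13.4569 17.8127] v=[-3.5140 1.2056 -0.9288 0.1258]
Step 7: x=[3.9602 9.9539 13.3967 17.8382] v=[-2.9509 0.3558 -0.6019 0.2546]
Step 8: x=[3.7465 9.8874 13.3765 17.8748] v=[-2.1375 -0.6646 -0.2024 0.3663]
Max displacement = 2.1999

Answer: 2.1999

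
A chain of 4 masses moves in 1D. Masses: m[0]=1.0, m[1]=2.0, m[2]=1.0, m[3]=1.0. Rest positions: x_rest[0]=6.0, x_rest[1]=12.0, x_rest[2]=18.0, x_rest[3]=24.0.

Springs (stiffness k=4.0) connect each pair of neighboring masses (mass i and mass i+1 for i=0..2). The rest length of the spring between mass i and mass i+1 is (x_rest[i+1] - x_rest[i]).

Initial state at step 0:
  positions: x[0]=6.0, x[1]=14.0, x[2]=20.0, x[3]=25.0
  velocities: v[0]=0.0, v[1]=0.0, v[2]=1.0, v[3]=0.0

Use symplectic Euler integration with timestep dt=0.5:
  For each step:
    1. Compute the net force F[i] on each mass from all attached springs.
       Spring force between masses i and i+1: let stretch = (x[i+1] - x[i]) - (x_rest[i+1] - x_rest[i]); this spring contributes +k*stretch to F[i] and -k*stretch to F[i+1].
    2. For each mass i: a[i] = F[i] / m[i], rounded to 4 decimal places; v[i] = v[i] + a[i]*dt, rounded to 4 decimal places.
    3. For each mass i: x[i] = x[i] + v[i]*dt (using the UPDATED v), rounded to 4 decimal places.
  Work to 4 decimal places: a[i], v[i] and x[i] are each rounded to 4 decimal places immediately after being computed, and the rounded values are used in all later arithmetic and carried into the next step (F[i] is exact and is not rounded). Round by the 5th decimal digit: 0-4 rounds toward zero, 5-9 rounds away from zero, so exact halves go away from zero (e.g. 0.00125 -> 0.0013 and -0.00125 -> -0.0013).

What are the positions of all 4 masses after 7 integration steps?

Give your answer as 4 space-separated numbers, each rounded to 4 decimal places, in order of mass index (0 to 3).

Answer: 9.1250 13.3750 20.0000 26.6250

Derivation:
Step 0: x=[6.0000 14.0000 20.0000 25.0000] v=[0.0000 0.0000 1.0000 0.0000]
Step 1: x=[8.0000 13.0000 19.5000 26.0000] v=[4.0000 -2.0000 -1.0000 2.0000]
Step 2: x=[9.0000 12.7500 19.0000 26.5000] v=[2.0000 -0.5000 -1.0000 1.0000]
Step 3: x=[7.7500 13.7500 19.7500 25.5000] v=[-2.5000 2.0000 1.5000 -2.0000]
Step 4: x=[6.5000 14.7500 20.2500 24.7500] v=[-2.5000 2.0000 1.0000 -1.5000]
Step 5: x=[7.5000 14.3750 19.7500 25.5000] v=[2.0000 -0.7500 -1.0000 1.5000]
Step 6: x=[9.3750 13.2500 19.6250 26.5000] v=[3.7500 -2.2500 -0.2500 2.0000]
Step 7: x=[9.1250 13.3750 20.0000 26.6250] v=[-0.5000 0.2500 0.7500 0.2500]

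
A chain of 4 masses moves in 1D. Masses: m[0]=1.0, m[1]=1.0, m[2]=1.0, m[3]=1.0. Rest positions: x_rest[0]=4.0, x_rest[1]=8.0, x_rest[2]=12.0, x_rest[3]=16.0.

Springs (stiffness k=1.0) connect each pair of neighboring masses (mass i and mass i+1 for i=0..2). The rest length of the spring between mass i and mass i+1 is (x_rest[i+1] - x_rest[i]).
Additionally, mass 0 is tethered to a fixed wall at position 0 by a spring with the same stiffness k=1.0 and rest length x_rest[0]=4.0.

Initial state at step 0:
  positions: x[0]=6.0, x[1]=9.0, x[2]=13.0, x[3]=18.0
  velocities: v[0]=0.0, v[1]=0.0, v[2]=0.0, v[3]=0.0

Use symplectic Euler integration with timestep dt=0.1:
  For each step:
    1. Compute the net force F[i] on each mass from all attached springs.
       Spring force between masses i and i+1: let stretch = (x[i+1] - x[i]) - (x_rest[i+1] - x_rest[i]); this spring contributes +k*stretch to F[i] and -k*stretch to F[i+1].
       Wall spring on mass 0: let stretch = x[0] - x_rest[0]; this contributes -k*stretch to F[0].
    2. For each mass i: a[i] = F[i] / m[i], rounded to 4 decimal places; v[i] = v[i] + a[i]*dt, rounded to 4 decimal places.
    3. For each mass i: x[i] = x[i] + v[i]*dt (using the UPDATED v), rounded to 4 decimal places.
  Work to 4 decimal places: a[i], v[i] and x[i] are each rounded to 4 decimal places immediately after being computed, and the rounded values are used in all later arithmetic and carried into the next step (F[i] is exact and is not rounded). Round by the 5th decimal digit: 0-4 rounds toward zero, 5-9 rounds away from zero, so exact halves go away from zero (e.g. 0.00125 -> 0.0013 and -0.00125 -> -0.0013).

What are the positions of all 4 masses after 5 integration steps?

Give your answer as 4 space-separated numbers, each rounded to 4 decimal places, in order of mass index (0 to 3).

Step 0: x=[6.0000 9.0000 13.0000 18.0000] v=[0.0000 0.0000 0.0000 0.0000]
Step 1: x=[5.9700 9.0100 13.0100 17.9900] v=[-0.3000 0.1000 0.1000 -0.1000]
Step 2: x=[5.9107 9.0296 13.0298 17.9702] v=[-0.5930 0.1960 0.1980 -0.1980]
Step 3: x=[5.8235 9.0580 13.0590 17.9410] v=[-0.8722 0.2841 0.2920 -0.2920]
Step 4: x=[5.7104 9.0941 13.0970 17.9030] v=[-1.1311 0.3608 0.3801 -0.3802]
Step 5: x=[5.5740 9.1364 13.1430 17.8569] v=[-1.3638 0.4227 0.4604 -0.4608]

Answer: 5.5740 9.1364 13.1430 17.8569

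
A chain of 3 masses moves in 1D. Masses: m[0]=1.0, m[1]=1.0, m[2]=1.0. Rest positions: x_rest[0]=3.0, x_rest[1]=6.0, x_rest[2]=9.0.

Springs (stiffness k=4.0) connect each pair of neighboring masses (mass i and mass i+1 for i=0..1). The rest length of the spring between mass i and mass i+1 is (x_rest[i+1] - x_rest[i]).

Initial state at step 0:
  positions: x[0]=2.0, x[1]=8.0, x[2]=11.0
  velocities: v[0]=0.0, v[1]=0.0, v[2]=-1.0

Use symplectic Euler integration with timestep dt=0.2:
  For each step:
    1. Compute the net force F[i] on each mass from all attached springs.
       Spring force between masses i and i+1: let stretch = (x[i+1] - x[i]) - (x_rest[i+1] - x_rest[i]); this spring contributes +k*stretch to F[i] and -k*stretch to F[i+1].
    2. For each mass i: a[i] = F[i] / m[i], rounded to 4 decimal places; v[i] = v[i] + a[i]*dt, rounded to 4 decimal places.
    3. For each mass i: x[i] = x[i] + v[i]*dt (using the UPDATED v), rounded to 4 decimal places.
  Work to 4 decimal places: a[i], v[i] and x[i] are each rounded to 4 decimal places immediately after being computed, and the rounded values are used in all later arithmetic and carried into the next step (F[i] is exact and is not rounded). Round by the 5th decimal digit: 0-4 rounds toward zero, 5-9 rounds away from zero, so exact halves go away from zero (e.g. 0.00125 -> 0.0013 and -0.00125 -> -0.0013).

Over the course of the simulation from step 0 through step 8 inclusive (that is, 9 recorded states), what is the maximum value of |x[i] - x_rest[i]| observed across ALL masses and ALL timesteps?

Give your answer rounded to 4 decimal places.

Answer: 2.2265

Derivation:
Step 0: x=[2.0000 8.0000 11.0000] v=[0.0000 0.0000 -1.0000]
Step 1: x=[2.4800 7.5200 10.8000] v=[2.4000 -2.4000 -1.0000]
Step 2: x=[3.2864 6.7584 10.5552] v=[4.0320 -3.8080 -1.2240]
Step 3: x=[4.1683 6.0488 10.1829] v=[4.4096 -3.5482 -1.8614]
Step 4: x=[4.8711 5.6997 9.6292] v=[3.5140 -1.7453 -2.7687]
Step 5: x=[5.2265 5.8468 8.9267] v=[1.7769 0.7354 -3.5123]
Step 6: x=[5.2011 6.3874 8.2115] v=[-0.1269 2.7031 -3.5762]
Step 7: x=[4.8855 7.0301 7.6844] v=[-1.5779 3.2133 -2.6355]
Step 8: x=[4.4331 7.4343 7.5326] v=[-2.2622 2.0211 -0.7589]
Max displacement = 2.2265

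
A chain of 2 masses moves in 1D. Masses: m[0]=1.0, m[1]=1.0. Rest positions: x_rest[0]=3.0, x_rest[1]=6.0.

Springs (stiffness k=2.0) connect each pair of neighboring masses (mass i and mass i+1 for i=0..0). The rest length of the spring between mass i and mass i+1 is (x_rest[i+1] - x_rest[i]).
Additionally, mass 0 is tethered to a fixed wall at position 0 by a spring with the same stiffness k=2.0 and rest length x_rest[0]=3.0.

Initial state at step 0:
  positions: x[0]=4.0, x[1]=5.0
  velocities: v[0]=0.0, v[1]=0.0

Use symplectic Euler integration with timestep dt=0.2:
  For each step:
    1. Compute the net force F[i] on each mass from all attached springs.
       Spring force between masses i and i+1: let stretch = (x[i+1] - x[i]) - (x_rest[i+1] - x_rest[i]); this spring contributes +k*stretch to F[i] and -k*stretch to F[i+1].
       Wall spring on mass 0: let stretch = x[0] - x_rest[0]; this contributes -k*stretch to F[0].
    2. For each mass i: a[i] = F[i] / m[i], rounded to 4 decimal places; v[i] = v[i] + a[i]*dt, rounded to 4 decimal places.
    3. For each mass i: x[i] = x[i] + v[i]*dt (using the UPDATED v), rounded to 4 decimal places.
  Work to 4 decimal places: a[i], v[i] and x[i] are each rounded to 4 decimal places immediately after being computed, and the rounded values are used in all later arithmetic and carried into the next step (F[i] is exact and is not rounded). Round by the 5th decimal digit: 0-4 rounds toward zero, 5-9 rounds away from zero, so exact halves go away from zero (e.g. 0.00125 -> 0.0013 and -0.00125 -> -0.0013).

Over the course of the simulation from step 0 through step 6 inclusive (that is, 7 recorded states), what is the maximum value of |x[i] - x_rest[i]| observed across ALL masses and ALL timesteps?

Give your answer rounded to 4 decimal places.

Answer: 1.2629

Derivation:
Step 0: x=[4.0000 5.0000] v=[0.0000 0.0000]
Step 1: x=[3.7600 5.1600] v=[-1.2000 0.8000]
Step 2: x=[3.3312 5.4480] v=[-2.1440 1.4400]
Step 3: x=[2.8052 5.8067] v=[-2.6298 1.7933]
Step 4: x=[2.2949 6.1652] v=[-2.5513 1.7927]
Step 5: x=[1.9107 6.4541] v=[-1.9211 1.4446]
Step 6: x=[1.7371 6.6195] v=[-0.8680 0.8272]
Max displacement = 1.2629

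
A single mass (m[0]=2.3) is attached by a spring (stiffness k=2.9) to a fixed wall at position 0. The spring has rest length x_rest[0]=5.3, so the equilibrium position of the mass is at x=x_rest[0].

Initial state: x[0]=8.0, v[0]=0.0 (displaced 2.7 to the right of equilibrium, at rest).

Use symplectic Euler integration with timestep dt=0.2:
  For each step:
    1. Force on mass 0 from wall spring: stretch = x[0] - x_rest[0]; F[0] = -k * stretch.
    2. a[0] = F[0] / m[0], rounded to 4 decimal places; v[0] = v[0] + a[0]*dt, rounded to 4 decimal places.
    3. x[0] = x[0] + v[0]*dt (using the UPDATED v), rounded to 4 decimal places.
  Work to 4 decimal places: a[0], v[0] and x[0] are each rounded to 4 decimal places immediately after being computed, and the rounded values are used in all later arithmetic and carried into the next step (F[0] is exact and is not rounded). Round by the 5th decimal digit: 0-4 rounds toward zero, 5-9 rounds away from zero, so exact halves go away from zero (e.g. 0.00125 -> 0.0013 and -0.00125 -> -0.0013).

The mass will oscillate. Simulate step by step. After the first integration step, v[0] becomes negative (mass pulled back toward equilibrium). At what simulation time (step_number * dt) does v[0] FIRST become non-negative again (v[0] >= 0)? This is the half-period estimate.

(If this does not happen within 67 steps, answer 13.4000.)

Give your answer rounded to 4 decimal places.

Step 0: x=[8.0000] v=[0.0000]
Step 1: x=[7.8638] v=[-0.6809]
Step 2: x=[7.5983] v=[-1.3274]
Step 3: x=[7.2169] v=[-1.9070]
Step 4: x=[6.7388] v=[-2.3904]
Step 5: x=[6.1882] v=[-2.7532]
Step 6: x=[5.5928] v=[-2.9772]
Step 7: x=[4.9826] v=[-3.0510]
Step 8: x=[4.3884] v=[-2.9710]
Step 9: x=[3.8402] v=[-2.7411]
Step 10: x=[3.3656] v=[-2.3730]
Step 11: x=[2.9886] v=[-1.8852]
Step 12: x=[2.7281] v=[-1.3023]
Step 13: x=[2.5974] v=[-0.6537]
Step 14: x=[2.6030] v=[0.0278]
First v>=0 after going negative at step 14, time=2.8000

Answer: 2.8000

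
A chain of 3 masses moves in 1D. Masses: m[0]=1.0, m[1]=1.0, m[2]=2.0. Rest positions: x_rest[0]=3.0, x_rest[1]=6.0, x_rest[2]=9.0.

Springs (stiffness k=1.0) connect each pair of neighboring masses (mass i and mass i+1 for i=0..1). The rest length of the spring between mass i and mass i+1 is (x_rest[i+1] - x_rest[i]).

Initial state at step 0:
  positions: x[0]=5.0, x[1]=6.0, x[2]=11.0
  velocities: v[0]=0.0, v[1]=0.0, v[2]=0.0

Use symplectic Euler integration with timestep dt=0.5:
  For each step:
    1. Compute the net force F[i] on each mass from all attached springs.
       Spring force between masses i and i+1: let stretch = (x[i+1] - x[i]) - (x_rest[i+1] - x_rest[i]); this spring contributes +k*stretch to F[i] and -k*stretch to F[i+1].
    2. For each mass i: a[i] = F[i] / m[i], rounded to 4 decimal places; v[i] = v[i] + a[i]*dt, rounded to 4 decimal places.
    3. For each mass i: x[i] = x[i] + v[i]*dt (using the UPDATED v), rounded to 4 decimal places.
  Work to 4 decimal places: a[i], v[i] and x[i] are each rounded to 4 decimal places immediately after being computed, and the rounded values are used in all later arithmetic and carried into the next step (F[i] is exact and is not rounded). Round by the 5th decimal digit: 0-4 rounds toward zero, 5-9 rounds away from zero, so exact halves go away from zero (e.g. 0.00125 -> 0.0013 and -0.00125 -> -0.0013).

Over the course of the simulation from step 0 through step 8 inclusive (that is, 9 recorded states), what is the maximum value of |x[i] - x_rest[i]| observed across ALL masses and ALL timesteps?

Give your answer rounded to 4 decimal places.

Step 0: x=[5.0000 6.0000 11.0000] v=[0.0000 0.0000 0.0000]
Step 1: x=[4.5000 7.0000 10.7500] v=[-1.0000 2.0000 -0.5000]
Step 2: x=[3.8750 8.3125 10.4063] v=[-1.2500 2.6250 -0.6875]
Step 3: x=[3.6094 9.0391 10.1758] v=[-0.5313 1.4532 -0.4610]
Step 4: x=[3.9512 8.6925 10.1783] v=[0.6836 -0.6933 0.0049]
Step 5: x=[4.7284 7.5320 10.3701] v=[1.5543 -2.3211 0.3835]
Step 6: x=[5.4565 6.3801 10.5821] v=[1.4561 -2.3039 0.4240]
Step 7: x=[5.6655 6.0478 10.6439] v=[0.4179 -0.6647 0.1235]
Step 8: x=[5.2200 6.7689 10.5061] v=[-0.8910 1.4422 -0.2756]
Max displacement = 3.0391

Answer: 3.0391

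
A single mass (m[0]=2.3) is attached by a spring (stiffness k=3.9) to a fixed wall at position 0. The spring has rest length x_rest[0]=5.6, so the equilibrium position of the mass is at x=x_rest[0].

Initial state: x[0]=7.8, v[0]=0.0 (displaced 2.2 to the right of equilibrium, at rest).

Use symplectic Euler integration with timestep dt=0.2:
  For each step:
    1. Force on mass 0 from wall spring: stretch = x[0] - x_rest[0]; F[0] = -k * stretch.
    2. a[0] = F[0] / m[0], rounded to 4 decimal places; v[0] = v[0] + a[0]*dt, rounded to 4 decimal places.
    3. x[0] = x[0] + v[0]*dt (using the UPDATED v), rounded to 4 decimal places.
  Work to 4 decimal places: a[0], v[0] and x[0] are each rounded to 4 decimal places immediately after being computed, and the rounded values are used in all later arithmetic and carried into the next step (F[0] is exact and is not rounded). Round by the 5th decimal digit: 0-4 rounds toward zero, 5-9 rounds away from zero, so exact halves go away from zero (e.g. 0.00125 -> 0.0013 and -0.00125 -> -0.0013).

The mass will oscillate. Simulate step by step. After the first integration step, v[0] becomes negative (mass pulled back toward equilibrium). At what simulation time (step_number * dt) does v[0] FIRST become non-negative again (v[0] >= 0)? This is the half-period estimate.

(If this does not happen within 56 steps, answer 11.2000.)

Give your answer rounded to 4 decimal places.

Answer: 2.6000

Derivation:
Step 0: x=[7.8000] v=[0.0000]
Step 1: x=[7.6508] v=[-0.7461]
Step 2: x=[7.3625] v=[-1.4416]
Step 3: x=[6.9546] v=[-2.0393]
Step 4: x=[6.4549] v=[-2.4987]
Step 5: x=[5.8972] v=[-2.7886]
Step 6: x=[5.3193] v=[-2.8894]
Step 7: x=[4.7605] v=[-2.7942]
Step 8: x=[4.2586] v=[-2.5095]
Step 9: x=[3.8477] v=[-2.0546]
Step 10: x=[3.5556] v=[-1.4603]
Step 11: x=[3.4022] v=[-0.7670]
Step 12: x=[3.3979] v=[-0.0217]
Step 13: x=[3.5429] v=[0.7251]
First v>=0 after going negative at step 13, time=2.6000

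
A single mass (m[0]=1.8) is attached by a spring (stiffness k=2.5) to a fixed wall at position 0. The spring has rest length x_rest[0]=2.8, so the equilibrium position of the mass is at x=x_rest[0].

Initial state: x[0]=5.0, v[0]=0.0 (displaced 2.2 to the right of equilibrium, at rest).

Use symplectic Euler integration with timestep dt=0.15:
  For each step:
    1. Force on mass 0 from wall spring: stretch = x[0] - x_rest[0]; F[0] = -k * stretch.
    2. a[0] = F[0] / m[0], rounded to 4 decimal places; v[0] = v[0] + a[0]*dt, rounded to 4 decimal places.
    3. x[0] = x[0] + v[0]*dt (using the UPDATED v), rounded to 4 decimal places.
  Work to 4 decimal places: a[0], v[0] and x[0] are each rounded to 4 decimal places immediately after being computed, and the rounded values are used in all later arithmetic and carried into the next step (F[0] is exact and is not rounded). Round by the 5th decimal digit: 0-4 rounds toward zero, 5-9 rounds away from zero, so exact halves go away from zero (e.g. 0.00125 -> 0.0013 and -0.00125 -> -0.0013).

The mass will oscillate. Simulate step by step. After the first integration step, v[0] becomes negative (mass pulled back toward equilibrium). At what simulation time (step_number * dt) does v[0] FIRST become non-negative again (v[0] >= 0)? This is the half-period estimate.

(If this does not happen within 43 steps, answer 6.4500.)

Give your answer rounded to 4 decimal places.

Answer: 2.7000

Derivation:
Step 0: x=[5.0000] v=[0.0000]
Step 1: x=[4.9313] v=[-0.4583]
Step 2: x=[4.7960] v=[-0.9023]
Step 3: x=[4.5983] v=[-1.3181]
Step 4: x=[4.3444] v=[-1.6927]
Step 5: x=[4.0422] v=[-2.0145]
Step 6: x=[3.7012] v=[-2.2733]
Step 7: x=[3.3320] v=[-2.4611]
Step 8: x=[2.9462] v=[-2.5719]
Step 9: x=[2.5558] v=[-2.6024]
Step 10: x=[2.1731] v=[-2.5515]
Step 11: x=[1.8100] v=[-2.4209]
Step 12: x=[1.4778] v=[-2.2147]
Step 13: x=[1.1869] v=[-1.9392]
Step 14: x=[0.9464] v=[-1.6031]
Step 15: x=[0.7639] v=[-1.2169]
Step 16: x=[0.6450] v=[-0.7927]
Step 17: x=[0.5934] v=[-0.3437]
Step 18: x=[0.6108] v=[0.1160]
First v>=0 after going negative at step 18, time=2.7000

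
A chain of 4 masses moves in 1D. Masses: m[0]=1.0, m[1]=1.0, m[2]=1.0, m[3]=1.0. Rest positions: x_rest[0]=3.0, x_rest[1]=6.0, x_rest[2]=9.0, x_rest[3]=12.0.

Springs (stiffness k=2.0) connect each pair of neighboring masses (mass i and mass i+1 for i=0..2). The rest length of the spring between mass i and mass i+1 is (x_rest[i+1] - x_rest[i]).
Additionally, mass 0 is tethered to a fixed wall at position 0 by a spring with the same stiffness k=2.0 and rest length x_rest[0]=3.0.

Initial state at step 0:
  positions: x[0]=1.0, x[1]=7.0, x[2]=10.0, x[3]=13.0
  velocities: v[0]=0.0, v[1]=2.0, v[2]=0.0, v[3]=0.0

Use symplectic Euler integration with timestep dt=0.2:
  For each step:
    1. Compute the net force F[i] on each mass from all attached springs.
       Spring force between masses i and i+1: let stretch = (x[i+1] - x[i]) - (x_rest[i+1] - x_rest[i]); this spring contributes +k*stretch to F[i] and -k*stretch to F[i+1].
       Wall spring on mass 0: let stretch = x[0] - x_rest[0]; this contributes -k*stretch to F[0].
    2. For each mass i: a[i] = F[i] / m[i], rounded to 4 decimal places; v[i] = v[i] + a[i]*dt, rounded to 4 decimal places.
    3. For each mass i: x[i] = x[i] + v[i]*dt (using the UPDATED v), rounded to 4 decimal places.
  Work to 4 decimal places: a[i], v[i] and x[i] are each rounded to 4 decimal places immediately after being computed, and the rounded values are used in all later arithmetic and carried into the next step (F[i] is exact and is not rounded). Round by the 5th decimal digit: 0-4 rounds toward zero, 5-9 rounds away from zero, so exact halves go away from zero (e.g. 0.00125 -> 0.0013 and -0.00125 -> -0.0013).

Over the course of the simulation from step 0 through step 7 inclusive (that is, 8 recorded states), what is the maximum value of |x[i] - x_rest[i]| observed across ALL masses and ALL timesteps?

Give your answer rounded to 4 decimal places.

Answer: 2.8159

Derivation:
Step 0: x=[1.0000 7.0000 10.0000 13.0000] v=[0.0000 2.0000 0.0000 0.0000]
Step 1: x=[1.4000 7.1600 10.0000 13.0000] v=[2.0000 0.8000 0.0000 0.0000]
Step 2: x=[2.1488 7.0864 10.0128 13.0000] v=[3.7440 -0.3680 0.0640 0.0000]
Step 3: x=[3.1207 6.8519 10.0305 13.0010] v=[4.8595 -1.1725 0.0883 0.0051]
Step 4: x=[4.1414 6.5732 10.0315 13.0044] v=[5.1037 -1.3935 0.0051 0.0169]
Step 5: x=[5.0254 6.3766 9.9937 13.0099] v=[4.4199 -0.9829 -0.1891 0.0277]
Step 6: x=[5.6154 6.3613 9.9078 13.0141] v=[2.9502 -0.0765 -0.4295 0.0212]
Step 7: x=[5.8159 6.5700 9.7867 13.0098] v=[1.0024 1.0437 -0.6056 -0.0213]
Max displacement = 2.8159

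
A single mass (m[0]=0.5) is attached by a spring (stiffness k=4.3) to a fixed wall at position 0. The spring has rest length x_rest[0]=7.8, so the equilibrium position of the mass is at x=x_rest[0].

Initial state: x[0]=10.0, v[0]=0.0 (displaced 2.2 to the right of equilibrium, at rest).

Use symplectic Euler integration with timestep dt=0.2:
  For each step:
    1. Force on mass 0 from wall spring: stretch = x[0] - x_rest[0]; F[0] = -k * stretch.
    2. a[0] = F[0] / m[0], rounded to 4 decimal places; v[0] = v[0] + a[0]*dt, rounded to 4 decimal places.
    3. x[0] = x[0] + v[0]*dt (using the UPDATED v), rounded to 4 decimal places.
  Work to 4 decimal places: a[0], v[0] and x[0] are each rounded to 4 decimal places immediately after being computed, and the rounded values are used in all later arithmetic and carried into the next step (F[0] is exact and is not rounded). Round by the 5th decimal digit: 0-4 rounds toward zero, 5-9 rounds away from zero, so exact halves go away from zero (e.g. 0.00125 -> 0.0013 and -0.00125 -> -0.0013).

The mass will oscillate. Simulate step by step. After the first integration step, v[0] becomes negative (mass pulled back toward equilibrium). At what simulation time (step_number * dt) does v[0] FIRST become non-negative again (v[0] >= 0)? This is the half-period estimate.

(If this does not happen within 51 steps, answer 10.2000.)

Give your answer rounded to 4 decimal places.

Step 0: x=[10.0000] v=[0.0000]
Step 1: x=[9.2432] v=[-3.7840]
Step 2: x=[7.9899] v=[-6.2663]
Step 3: x=[6.6713] v=[-6.5929]
Step 4: x=[5.7410] v=[-4.6515]
Step 5: x=[5.5190] v=[-1.1100]
Step 6: x=[6.0817] v=[2.8133]
First v>=0 after going negative at step 6, time=1.2000

Answer: 1.2000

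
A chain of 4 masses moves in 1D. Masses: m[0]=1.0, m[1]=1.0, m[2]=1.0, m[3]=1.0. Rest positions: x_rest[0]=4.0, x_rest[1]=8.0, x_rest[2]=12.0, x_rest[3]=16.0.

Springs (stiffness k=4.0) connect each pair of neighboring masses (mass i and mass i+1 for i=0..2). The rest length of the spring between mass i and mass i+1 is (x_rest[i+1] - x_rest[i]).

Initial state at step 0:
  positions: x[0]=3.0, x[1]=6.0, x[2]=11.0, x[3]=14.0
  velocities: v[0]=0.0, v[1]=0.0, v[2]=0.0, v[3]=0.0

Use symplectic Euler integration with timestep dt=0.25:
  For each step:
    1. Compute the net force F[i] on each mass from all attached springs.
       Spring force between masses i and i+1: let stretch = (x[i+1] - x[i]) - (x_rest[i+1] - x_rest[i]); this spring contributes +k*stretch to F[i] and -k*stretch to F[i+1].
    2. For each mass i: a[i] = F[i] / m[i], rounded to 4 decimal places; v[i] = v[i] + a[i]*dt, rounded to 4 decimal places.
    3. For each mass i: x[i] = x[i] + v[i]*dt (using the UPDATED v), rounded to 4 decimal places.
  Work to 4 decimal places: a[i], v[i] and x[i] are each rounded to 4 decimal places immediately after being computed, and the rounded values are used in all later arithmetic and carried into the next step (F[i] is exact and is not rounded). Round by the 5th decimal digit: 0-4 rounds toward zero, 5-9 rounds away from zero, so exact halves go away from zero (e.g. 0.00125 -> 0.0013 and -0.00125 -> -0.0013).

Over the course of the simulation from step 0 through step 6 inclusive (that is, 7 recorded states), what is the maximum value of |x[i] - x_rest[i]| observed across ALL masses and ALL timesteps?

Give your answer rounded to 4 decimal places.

Answer: 2.2646

Derivation:
Step 0: x=[3.0000 6.0000 11.0000 14.0000] v=[0.0000 0.0000 0.0000 0.0000]
Step 1: x=[2.7500 6.5000 10.5000 14.2500] v=[-1.0000 2.0000 -2.0000 1.0000]
Step 2: x=[2.4375 7.0625 9.9375 14.5625] v=[-1.2500 2.2500 -2.2500 1.2500]
Step 3: x=[2.2813 7.1875 9.8125 14.7188] v=[-0.6250 0.5000 -0.5000 0.6250]
Step 4: x=[2.3516 6.7422 10.2578 14.6485] v=[0.2812 -1.7812 1.7813 -0.2813]
Step 5: x=[2.5196 6.0782 10.9219 14.4805] v=[0.6718 -2.6562 2.6564 -0.6720]
Step 6: x=[2.5772 5.7354 11.2647 14.4229] v=[0.2304 -1.3711 1.3713 -0.2306]
Max displacement = 2.2646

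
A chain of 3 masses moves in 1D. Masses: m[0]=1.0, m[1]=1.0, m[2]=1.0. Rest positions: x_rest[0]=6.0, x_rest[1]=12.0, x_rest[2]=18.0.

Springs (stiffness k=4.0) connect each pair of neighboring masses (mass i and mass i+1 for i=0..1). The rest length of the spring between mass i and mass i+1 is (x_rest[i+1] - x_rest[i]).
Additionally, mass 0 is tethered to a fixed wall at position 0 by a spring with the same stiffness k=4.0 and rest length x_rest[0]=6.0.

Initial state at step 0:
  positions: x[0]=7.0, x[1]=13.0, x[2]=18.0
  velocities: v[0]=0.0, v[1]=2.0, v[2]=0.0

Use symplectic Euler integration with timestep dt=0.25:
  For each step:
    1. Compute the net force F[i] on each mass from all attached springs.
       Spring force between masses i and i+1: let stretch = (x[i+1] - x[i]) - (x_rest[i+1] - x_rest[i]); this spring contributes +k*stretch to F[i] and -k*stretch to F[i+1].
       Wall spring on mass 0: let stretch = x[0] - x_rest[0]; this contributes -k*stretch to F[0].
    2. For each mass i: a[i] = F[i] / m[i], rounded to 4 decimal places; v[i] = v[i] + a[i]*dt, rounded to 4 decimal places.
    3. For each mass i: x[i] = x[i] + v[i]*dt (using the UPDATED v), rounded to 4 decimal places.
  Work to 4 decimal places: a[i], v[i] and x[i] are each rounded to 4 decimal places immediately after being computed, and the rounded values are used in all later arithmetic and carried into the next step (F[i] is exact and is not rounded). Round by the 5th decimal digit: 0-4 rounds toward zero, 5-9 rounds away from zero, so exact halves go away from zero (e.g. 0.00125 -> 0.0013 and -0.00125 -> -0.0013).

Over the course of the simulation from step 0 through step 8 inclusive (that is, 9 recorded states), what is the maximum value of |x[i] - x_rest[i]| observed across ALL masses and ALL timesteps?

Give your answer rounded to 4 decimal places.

Answer: 1.8702

Derivation:
Step 0: x=[7.0000 13.0000 18.0000] v=[0.0000 2.0000 0.0000]
Step 1: x=[6.7500 13.2500 18.2500] v=[-1.0000 1.0000 1.0000]
Step 2: x=[6.4375 13.1250 18.7500] v=[-1.2500 -0.5000 2.0000]
Step 3: x=[6.1875 12.7344 19.3438] v=[-1.0000 -1.5625 2.3750]
Step 4: x=[6.0274 12.3594 19.7852] v=[-0.6406 -1.5000 1.7656]
Step 5: x=[5.9434 12.2579 19.8702] v=[-0.3360 -0.4062 0.3398]
Step 6: x=[5.9522 12.4808 19.5521] v=[0.0351 0.8916 -1.2725]
Step 7: x=[6.1051 12.8394 18.9662] v=[0.6115 1.4343 -2.3438]
Step 8: x=[6.4153 13.0461 18.3486] v=[1.2407 0.8268 -2.4706]
Max displacement = 1.8702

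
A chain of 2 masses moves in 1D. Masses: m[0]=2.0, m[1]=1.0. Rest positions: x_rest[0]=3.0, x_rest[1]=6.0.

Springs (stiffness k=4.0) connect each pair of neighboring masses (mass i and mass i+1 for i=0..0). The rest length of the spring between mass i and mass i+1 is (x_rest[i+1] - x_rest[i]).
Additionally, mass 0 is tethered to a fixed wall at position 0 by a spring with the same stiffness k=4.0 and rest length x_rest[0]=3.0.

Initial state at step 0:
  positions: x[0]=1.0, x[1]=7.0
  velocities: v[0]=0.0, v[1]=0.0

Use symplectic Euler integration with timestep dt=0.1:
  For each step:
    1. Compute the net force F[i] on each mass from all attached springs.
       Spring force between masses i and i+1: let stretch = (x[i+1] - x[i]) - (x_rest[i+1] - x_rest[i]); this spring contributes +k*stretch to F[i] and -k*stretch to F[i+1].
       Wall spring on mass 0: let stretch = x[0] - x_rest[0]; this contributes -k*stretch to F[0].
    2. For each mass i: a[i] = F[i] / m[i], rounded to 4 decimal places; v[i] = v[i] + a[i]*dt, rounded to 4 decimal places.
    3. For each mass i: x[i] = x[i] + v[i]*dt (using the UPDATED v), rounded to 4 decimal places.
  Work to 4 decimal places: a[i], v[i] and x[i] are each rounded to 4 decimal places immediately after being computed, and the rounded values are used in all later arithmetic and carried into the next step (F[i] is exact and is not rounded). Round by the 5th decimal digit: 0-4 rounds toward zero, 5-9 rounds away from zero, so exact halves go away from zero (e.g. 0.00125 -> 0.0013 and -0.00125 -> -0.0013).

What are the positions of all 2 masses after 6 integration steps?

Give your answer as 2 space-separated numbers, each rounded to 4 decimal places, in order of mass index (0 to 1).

Step 0: x=[1.0000 7.0000] v=[0.0000 0.0000]
Step 1: x=[1.1000 6.8800] v=[1.0000 -1.2000]
Step 2: x=[1.2936 6.6488] v=[1.9360 -2.3120]
Step 3: x=[1.5684 6.3234] v=[2.7483 -3.2541]
Step 4: x=[1.9070 5.9278] v=[3.3856 -3.9561]
Step 5: x=[2.2878 5.4914] v=[3.8084 -4.3644]
Step 6: x=[2.6870 5.0468] v=[3.9916 -4.4458]

Answer: 2.6870 5.0468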